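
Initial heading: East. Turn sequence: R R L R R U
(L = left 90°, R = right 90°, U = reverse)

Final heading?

Answer: Final heading: South

Derivation:
Start: East
  R (right (90° clockwise)) -> South
  R (right (90° clockwise)) -> West
  L (left (90° counter-clockwise)) -> South
  R (right (90° clockwise)) -> West
  R (right (90° clockwise)) -> North
  U (U-turn (180°)) -> South
Final: South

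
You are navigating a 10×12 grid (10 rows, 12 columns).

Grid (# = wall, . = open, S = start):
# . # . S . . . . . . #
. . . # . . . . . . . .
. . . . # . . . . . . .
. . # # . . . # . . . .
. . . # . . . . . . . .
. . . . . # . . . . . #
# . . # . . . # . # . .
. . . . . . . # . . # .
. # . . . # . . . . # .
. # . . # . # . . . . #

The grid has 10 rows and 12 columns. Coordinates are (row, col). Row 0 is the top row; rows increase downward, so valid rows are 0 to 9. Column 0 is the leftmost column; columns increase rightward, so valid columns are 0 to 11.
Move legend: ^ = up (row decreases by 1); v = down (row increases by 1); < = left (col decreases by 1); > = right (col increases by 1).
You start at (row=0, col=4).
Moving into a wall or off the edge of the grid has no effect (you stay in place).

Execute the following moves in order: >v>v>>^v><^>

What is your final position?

Start: (row=0, col=4)
  > (right): (row=0, col=4) -> (row=0, col=5)
  v (down): (row=0, col=5) -> (row=1, col=5)
  > (right): (row=1, col=5) -> (row=1, col=6)
  v (down): (row=1, col=6) -> (row=2, col=6)
  > (right): (row=2, col=6) -> (row=2, col=7)
  > (right): (row=2, col=7) -> (row=2, col=8)
  ^ (up): (row=2, col=8) -> (row=1, col=8)
  v (down): (row=1, col=8) -> (row=2, col=8)
  > (right): (row=2, col=8) -> (row=2, col=9)
  < (left): (row=2, col=9) -> (row=2, col=8)
  ^ (up): (row=2, col=8) -> (row=1, col=8)
  > (right): (row=1, col=8) -> (row=1, col=9)
Final: (row=1, col=9)

Answer: Final position: (row=1, col=9)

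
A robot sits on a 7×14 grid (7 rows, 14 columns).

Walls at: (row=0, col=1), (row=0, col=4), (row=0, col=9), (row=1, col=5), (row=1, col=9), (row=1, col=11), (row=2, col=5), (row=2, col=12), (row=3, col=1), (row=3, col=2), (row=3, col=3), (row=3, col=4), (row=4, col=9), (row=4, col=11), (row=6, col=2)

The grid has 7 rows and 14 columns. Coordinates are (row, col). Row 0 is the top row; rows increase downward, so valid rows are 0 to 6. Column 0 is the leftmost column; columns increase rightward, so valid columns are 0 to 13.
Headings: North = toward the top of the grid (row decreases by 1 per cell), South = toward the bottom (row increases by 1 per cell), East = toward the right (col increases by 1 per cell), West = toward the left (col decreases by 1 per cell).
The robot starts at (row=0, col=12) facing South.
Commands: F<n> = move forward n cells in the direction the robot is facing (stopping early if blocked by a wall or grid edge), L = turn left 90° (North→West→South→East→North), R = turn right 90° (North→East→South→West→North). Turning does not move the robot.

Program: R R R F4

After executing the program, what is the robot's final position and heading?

Start: (row=0, col=12), facing South
  R: turn right, now facing West
  R: turn right, now facing North
  R: turn right, now facing East
  F4: move forward 1/4 (blocked), now at (row=0, col=13)
Final: (row=0, col=13), facing East

Answer: Final position: (row=0, col=13), facing East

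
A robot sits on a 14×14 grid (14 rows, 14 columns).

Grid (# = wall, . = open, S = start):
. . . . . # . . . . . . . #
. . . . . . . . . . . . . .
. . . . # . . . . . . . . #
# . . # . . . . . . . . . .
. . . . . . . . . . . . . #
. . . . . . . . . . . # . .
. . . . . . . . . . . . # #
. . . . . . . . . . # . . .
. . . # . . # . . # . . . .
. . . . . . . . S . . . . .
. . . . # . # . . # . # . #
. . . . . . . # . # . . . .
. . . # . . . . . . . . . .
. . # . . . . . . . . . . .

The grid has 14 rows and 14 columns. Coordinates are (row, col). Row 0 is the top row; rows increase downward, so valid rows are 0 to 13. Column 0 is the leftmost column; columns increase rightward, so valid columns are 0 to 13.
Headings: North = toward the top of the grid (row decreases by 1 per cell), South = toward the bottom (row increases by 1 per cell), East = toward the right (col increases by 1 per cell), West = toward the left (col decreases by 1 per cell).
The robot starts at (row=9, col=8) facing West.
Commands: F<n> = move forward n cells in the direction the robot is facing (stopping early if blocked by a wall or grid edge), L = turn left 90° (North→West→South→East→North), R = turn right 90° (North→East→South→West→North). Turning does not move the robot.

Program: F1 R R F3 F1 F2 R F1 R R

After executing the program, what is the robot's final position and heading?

Start: (row=9, col=8), facing West
  F1: move forward 1, now at (row=9, col=7)
  R: turn right, now facing North
  R: turn right, now facing East
  F3: move forward 3, now at (row=9, col=10)
  F1: move forward 1, now at (row=9, col=11)
  F2: move forward 2, now at (row=9, col=13)
  R: turn right, now facing South
  F1: move forward 0/1 (blocked), now at (row=9, col=13)
  R: turn right, now facing West
  R: turn right, now facing North
Final: (row=9, col=13), facing North

Answer: Final position: (row=9, col=13), facing North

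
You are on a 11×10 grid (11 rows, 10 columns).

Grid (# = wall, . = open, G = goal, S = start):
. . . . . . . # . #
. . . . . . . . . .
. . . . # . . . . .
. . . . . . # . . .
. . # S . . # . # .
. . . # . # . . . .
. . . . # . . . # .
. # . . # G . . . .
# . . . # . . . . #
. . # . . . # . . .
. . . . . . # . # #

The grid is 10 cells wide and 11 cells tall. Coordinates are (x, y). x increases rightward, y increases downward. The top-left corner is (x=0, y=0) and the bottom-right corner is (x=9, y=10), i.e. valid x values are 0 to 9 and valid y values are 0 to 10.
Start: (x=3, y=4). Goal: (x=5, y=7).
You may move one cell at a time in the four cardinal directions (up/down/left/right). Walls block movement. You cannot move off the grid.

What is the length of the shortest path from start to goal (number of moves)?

BFS from (x=3, y=4) until reaching (x=5, y=7):
  Distance 0: (x=3, y=4)
  Distance 1: (x=3, y=3), (x=4, y=4)
  Distance 2: (x=3, y=2), (x=2, y=3), (x=4, y=3), (x=5, y=4), (x=4, y=5)
  Distance 3: (x=3, y=1), (x=2, y=2), (x=1, y=3), (x=5, y=3)
  Distance 4: (x=3, y=0), (x=2, y=1), (x=4, y=1), (x=1, y=2), (x=5, y=2), (x=0, y=3), (x=1, y=4)
  Distance 5: (x=2, y=0), (x=4, y=0), (x=1, y=1), (x=5, y=1), (x=0, y=2), (x=6, y=2), (x=0, y=4), (x=1, y=5)
  Distance 6: (x=1, y=0), (x=5, y=0), (x=0, y=1), (x=6, y=1), (x=7, y=2), (x=0, y=5), (x=2, y=5), (x=1, y=6)
  Distance 7: (x=0, y=0), (x=6, y=0), (x=7, y=1), (x=8, y=2), (x=7, y=3), (x=0, y=6), (x=2, y=6)
  Distance 8: (x=8, y=1), (x=9, y=2), (x=8, y=3), (x=7, y=4), (x=3, y=6), (x=0, y=7), (x=2, y=7)
  Distance 9: (x=8, y=0), (x=9, y=1), (x=9, y=3), (x=7, y=5), (x=3, y=7), (x=2, y=8)
  Distance 10: (x=9, y=4), (x=6, y=5), (x=8, y=5), (x=7, y=6), (x=1, y=8), (x=3, y=8)
  Distance 11: (x=9, y=5), (x=6, y=6), (x=7, y=7), (x=1, y=9), (x=3, y=9)
  Distance 12: (x=5, y=6), (x=9, y=6), (x=6, y=7), (x=8, y=7), (x=7, y=8), (x=0, y=9), (x=4, y=9), (x=1, y=10), (x=3, y=10)
  Distance 13: (x=5, y=7), (x=9, y=7), (x=6, y=8), (x=8, y=8), (x=5, y=9), (x=7, y=9), (x=0, y=10), (x=2, y=10), (x=4, y=10)  <- goal reached here
One shortest path (13 moves): (x=3, y=4) -> (x=4, y=4) -> (x=5, y=4) -> (x=5, y=3) -> (x=5, y=2) -> (x=6, y=2) -> (x=7, y=2) -> (x=7, y=3) -> (x=7, y=4) -> (x=7, y=5) -> (x=6, y=5) -> (x=6, y=6) -> (x=5, y=6) -> (x=5, y=7)

Answer: Shortest path length: 13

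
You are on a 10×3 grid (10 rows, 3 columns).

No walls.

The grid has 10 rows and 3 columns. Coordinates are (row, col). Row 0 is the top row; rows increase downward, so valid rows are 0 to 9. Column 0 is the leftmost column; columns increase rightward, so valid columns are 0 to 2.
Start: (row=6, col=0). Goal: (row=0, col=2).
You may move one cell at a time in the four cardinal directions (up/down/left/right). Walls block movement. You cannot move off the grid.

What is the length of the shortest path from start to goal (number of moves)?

Answer: Shortest path length: 8

Derivation:
BFS from (row=6, col=0) until reaching (row=0, col=2):
  Distance 0: (row=6, col=0)
  Distance 1: (row=5, col=0), (row=6, col=1), (row=7, col=0)
  Distance 2: (row=4, col=0), (row=5, col=1), (row=6, col=2), (row=7, col=1), (row=8, col=0)
  Distance 3: (row=3, col=0), (row=4, col=1), (row=5, col=2), (row=7, col=2), (row=8, col=1), (row=9, col=0)
  Distance 4: (row=2, col=0), (row=3, col=1), (row=4, col=2), (row=8, col=2), (row=9, col=1)
  Distance 5: (row=1, col=0), (row=2, col=1), (row=3, col=2), (row=9, col=2)
  Distance 6: (row=0, col=0), (row=1, col=1), (row=2, col=2)
  Distance 7: (row=0, col=1), (row=1, col=2)
  Distance 8: (row=0, col=2)  <- goal reached here
One shortest path (8 moves): (row=6, col=0) -> (row=6, col=1) -> (row=6, col=2) -> (row=5, col=2) -> (row=4, col=2) -> (row=3, col=2) -> (row=2, col=2) -> (row=1, col=2) -> (row=0, col=2)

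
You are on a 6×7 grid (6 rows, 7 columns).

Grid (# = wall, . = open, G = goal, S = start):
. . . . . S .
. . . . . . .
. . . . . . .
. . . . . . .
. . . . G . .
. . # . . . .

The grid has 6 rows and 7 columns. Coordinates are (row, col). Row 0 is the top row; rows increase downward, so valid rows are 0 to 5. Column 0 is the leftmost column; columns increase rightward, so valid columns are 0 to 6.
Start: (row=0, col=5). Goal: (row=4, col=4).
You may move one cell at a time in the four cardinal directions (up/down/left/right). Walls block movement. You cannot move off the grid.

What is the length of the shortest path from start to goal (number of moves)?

BFS from (row=0, col=5) until reaching (row=4, col=4):
  Distance 0: (row=0, col=5)
  Distance 1: (row=0, col=4), (row=0, col=6), (row=1, col=5)
  Distance 2: (row=0, col=3), (row=1, col=4), (row=1, col=6), (row=2, col=5)
  Distance 3: (row=0, col=2), (row=1, col=3), (row=2, col=4), (row=2, col=6), (row=3, col=5)
  Distance 4: (row=0, col=1), (row=1, col=2), (row=2, col=3), (row=3, col=4), (row=3, col=6), (row=4, col=5)
  Distance 5: (row=0, col=0), (row=1, col=1), (row=2, col=2), (row=3, col=3), (row=4, col=4), (row=4, col=6), (row=5, col=5)  <- goal reached here
One shortest path (5 moves): (row=0, col=5) -> (row=0, col=4) -> (row=1, col=4) -> (row=2, col=4) -> (row=3, col=4) -> (row=4, col=4)

Answer: Shortest path length: 5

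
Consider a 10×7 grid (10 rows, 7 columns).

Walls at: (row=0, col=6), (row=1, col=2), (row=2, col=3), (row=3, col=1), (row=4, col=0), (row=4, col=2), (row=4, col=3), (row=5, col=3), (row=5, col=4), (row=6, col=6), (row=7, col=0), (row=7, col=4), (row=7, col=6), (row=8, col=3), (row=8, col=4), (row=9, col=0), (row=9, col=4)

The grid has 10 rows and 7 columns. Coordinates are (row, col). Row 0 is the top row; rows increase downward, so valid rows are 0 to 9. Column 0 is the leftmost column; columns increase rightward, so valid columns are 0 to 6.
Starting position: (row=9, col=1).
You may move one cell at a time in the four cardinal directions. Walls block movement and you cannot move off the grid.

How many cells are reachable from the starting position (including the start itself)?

BFS flood-fill from (row=9, col=1):
  Distance 0: (row=9, col=1)
  Distance 1: (row=8, col=1), (row=9, col=2)
  Distance 2: (row=7, col=1), (row=8, col=0), (row=8, col=2), (row=9, col=3)
  Distance 3: (row=6, col=1), (row=7, col=2)
  Distance 4: (row=5, col=1), (row=6, col=0), (row=6, col=2), (row=7, col=3)
  Distance 5: (row=4, col=1), (row=5, col=0), (row=5, col=2), (row=6, col=3)
  Distance 6: (row=6, col=4)
  Distance 7: (row=6, col=5)
  Distance 8: (row=5, col=5), (row=7, col=5)
  Distance 9: (row=4, col=5), (row=5, col=6), (row=8, col=5)
  Distance 10: (row=3, col=5), (row=4, col=4), (row=4, col=6), (row=8, col=6), (row=9, col=5)
  Distance 11: (row=2, col=5), (row=3, col=4), (row=3, col=6), (row=9, col=6)
  Distance 12: (row=1, col=5), (row=2, col=4), (row=2, col=6), (row=3, col=3)
  Distance 13: (row=0, col=5), (row=1, col=4), (row=1, col=6), (row=3, col=2)
  Distance 14: (row=0, col=4), (row=1, col=3), (row=2, col=2)
  Distance 15: (row=0, col=3), (row=2, col=1)
  Distance 16: (row=0, col=2), (row=1, col=1), (row=2, col=0)
  Distance 17: (row=0, col=1), (row=1, col=0), (row=3, col=0)
  Distance 18: (row=0, col=0)
Total reachable: 53 (grid has 53 open cells total)

Answer: Reachable cells: 53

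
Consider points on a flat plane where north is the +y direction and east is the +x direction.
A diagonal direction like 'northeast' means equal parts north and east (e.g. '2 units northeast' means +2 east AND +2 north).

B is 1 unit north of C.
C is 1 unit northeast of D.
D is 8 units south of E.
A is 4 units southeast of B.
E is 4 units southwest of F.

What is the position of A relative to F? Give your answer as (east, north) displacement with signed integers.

Place F at the origin (east=0, north=0).
  E is 4 units southwest of F: delta (east=-4, north=-4); E at (east=-4, north=-4).
  D is 8 units south of E: delta (east=+0, north=-8); D at (east=-4, north=-12).
  C is 1 unit northeast of D: delta (east=+1, north=+1); C at (east=-3, north=-11).
  B is 1 unit north of C: delta (east=+0, north=+1); B at (east=-3, north=-10).
  A is 4 units southeast of B: delta (east=+4, north=-4); A at (east=1, north=-14).
Therefore A relative to F: (east=1, north=-14).

Answer: A is at (east=1, north=-14) relative to F.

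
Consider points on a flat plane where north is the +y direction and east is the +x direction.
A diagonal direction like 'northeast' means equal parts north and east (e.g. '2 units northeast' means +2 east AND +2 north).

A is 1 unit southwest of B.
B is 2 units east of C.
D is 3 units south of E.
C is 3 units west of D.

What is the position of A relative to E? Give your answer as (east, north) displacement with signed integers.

Place E at the origin (east=0, north=0).
  D is 3 units south of E: delta (east=+0, north=-3); D at (east=0, north=-3).
  C is 3 units west of D: delta (east=-3, north=+0); C at (east=-3, north=-3).
  B is 2 units east of C: delta (east=+2, north=+0); B at (east=-1, north=-3).
  A is 1 unit southwest of B: delta (east=-1, north=-1); A at (east=-2, north=-4).
Therefore A relative to E: (east=-2, north=-4).

Answer: A is at (east=-2, north=-4) relative to E.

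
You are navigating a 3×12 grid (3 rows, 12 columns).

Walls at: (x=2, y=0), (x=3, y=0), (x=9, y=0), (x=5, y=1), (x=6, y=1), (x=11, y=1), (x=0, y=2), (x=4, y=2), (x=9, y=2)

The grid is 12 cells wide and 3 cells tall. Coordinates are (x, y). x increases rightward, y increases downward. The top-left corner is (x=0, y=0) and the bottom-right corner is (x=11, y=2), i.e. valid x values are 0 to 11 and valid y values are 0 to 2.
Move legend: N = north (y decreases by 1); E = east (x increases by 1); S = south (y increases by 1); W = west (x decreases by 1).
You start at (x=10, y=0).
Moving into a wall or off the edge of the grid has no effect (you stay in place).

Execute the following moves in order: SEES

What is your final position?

Start: (x=10, y=0)
  S (south): (x=10, y=0) -> (x=10, y=1)
  E (east): blocked, stay at (x=10, y=1)
  E (east): blocked, stay at (x=10, y=1)
  S (south): (x=10, y=1) -> (x=10, y=2)
Final: (x=10, y=2)

Answer: Final position: (x=10, y=2)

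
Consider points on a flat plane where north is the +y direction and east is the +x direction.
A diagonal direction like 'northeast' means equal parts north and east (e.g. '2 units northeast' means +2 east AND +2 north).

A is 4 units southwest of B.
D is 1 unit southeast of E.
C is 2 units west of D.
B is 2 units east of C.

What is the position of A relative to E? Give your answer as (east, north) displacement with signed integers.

Answer: A is at (east=-3, north=-5) relative to E.

Derivation:
Place E at the origin (east=0, north=0).
  D is 1 unit southeast of E: delta (east=+1, north=-1); D at (east=1, north=-1).
  C is 2 units west of D: delta (east=-2, north=+0); C at (east=-1, north=-1).
  B is 2 units east of C: delta (east=+2, north=+0); B at (east=1, north=-1).
  A is 4 units southwest of B: delta (east=-4, north=-4); A at (east=-3, north=-5).
Therefore A relative to E: (east=-3, north=-5).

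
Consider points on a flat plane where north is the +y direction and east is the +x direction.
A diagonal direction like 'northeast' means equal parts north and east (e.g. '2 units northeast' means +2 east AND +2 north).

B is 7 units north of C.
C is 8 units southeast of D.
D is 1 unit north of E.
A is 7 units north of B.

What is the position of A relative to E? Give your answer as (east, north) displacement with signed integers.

Place E at the origin (east=0, north=0).
  D is 1 unit north of E: delta (east=+0, north=+1); D at (east=0, north=1).
  C is 8 units southeast of D: delta (east=+8, north=-8); C at (east=8, north=-7).
  B is 7 units north of C: delta (east=+0, north=+7); B at (east=8, north=0).
  A is 7 units north of B: delta (east=+0, north=+7); A at (east=8, north=7).
Therefore A relative to E: (east=8, north=7).

Answer: A is at (east=8, north=7) relative to E.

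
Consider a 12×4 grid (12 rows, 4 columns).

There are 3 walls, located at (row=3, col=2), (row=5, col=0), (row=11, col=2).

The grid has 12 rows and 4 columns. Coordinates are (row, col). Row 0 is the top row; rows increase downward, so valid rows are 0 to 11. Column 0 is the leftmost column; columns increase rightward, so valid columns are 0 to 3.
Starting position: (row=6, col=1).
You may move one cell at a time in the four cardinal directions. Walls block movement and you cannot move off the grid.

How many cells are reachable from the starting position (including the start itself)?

BFS flood-fill from (row=6, col=1):
  Distance 0: (row=6, col=1)
  Distance 1: (row=5, col=1), (row=6, col=0), (row=6, col=2), (row=7, col=1)
  Distance 2: (row=4, col=1), (row=5, col=2), (row=6, col=3), (row=7, col=0), (row=7, col=2), (row=8, col=1)
  Distance 3: (row=3, col=1), (row=4, col=0), (row=4, col=2), (row=5, col=3), (row=7, col=3), (row=8, col=0), (row=8, col=2), (row=9, col=1)
  Distance 4: (row=2, col=1), (row=3, col=0), (row=4, col=3), (row=8, col=3), (row=9, col=0), (row=9, col=2), (row=10, col=1)
  Distance 5: (row=1, col=1), (row=2, col=0), (row=2, col=2), (row=3, col=3), (row=9, col=3), (row=10, col=0), (row=10, col=2), (row=11, col=1)
  Distance 6: (row=0, col=1), (row=1, col=0), (row=1, col=2), (row=2, col=3), (row=10, col=3), (row=11, col=0)
  Distance 7: (row=0, col=0), (row=0, col=2), (row=1, col=3), (row=11, col=3)
  Distance 8: (row=0, col=3)
Total reachable: 45 (grid has 45 open cells total)

Answer: Reachable cells: 45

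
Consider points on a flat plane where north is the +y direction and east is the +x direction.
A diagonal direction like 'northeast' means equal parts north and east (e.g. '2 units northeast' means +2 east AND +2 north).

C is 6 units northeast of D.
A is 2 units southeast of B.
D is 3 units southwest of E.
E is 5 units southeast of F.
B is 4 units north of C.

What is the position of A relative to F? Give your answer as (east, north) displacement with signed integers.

Answer: A is at (east=10, north=0) relative to F.

Derivation:
Place F at the origin (east=0, north=0).
  E is 5 units southeast of F: delta (east=+5, north=-5); E at (east=5, north=-5).
  D is 3 units southwest of E: delta (east=-3, north=-3); D at (east=2, north=-8).
  C is 6 units northeast of D: delta (east=+6, north=+6); C at (east=8, north=-2).
  B is 4 units north of C: delta (east=+0, north=+4); B at (east=8, north=2).
  A is 2 units southeast of B: delta (east=+2, north=-2); A at (east=10, north=0).
Therefore A relative to F: (east=10, north=0).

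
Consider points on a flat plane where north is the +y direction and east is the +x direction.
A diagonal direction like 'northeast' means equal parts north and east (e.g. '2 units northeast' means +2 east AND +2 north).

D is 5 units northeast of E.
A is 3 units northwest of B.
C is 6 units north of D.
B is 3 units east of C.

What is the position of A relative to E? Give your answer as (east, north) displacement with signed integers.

Place E at the origin (east=0, north=0).
  D is 5 units northeast of E: delta (east=+5, north=+5); D at (east=5, north=5).
  C is 6 units north of D: delta (east=+0, north=+6); C at (east=5, north=11).
  B is 3 units east of C: delta (east=+3, north=+0); B at (east=8, north=11).
  A is 3 units northwest of B: delta (east=-3, north=+3); A at (east=5, north=14).
Therefore A relative to E: (east=5, north=14).

Answer: A is at (east=5, north=14) relative to E.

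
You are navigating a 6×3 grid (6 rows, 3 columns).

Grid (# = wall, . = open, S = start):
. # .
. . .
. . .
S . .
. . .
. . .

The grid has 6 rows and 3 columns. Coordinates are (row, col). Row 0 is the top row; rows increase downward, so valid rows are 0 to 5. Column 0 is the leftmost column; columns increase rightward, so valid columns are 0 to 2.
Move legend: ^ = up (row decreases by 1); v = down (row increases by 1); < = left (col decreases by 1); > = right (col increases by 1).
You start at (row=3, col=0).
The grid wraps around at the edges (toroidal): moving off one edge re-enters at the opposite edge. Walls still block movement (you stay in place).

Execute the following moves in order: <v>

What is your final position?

Answer: Final position: (row=4, col=0)

Derivation:
Start: (row=3, col=0)
  < (left): (row=3, col=0) -> (row=3, col=2)
  v (down): (row=3, col=2) -> (row=4, col=2)
  > (right): (row=4, col=2) -> (row=4, col=0)
Final: (row=4, col=0)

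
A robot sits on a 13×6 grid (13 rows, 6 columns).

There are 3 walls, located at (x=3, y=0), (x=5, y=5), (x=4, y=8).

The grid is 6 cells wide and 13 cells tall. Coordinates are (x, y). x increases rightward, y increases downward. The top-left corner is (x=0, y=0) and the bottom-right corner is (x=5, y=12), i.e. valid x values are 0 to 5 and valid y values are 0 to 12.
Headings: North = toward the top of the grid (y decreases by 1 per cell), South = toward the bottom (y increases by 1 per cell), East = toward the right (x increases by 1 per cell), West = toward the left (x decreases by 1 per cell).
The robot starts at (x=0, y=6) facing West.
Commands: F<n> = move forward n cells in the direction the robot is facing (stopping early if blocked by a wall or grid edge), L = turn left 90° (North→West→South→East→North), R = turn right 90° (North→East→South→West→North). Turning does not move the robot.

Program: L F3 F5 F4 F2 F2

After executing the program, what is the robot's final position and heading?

Start: (x=0, y=6), facing West
  L: turn left, now facing South
  F3: move forward 3, now at (x=0, y=9)
  F5: move forward 3/5 (blocked), now at (x=0, y=12)
  F4: move forward 0/4 (blocked), now at (x=0, y=12)
  F2: move forward 0/2 (blocked), now at (x=0, y=12)
  F2: move forward 0/2 (blocked), now at (x=0, y=12)
Final: (x=0, y=12), facing South

Answer: Final position: (x=0, y=12), facing South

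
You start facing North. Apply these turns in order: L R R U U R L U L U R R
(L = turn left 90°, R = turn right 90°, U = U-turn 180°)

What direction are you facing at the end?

Start: North
  L (left (90° counter-clockwise)) -> West
  R (right (90° clockwise)) -> North
  R (right (90° clockwise)) -> East
  U (U-turn (180°)) -> West
  U (U-turn (180°)) -> East
  R (right (90° clockwise)) -> South
  L (left (90° counter-clockwise)) -> East
  U (U-turn (180°)) -> West
  L (left (90° counter-clockwise)) -> South
  U (U-turn (180°)) -> North
  R (right (90° clockwise)) -> East
  R (right (90° clockwise)) -> South
Final: South

Answer: Final heading: South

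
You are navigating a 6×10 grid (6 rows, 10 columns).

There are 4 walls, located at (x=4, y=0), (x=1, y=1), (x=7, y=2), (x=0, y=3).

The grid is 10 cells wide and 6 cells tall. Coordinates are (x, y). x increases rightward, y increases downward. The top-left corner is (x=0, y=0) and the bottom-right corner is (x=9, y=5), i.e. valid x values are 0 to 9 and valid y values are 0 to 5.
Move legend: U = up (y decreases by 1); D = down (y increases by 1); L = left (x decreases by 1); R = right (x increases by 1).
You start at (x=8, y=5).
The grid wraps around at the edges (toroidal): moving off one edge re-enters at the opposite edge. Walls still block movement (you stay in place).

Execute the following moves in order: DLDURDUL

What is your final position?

Start: (x=8, y=5)
  D (down): (x=8, y=5) -> (x=8, y=0)
  L (left): (x=8, y=0) -> (x=7, y=0)
  D (down): (x=7, y=0) -> (x=7, y=1)
  U (up): (x=7, y=1) -> (x=7, y=0)
  R (right): (x=7, y=0) -> (x=8, y=0)
  D (down): (x=8, y=0) -> (x=8, y=1)
  U (up): (x=8, y=1) -> (x=8, y=0)
  L (left): (x=8, y=0) -> (x=7, y=0)
Final: (x=7, y=0)

Answer: Final position: (x=7, y=0)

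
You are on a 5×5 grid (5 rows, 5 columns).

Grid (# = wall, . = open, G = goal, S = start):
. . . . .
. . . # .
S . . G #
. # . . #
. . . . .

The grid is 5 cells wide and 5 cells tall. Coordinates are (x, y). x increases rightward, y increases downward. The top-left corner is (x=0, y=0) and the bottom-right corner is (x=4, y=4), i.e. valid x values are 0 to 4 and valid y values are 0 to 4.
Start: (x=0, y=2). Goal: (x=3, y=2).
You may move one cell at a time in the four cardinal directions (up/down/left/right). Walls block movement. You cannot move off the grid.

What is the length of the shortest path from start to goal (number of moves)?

BFS from (x=0, y=2) until reaching (x=3, y=2):
  Distance 0: (x=0, y=2)
  Distance 1: (x=0, y=1), (x=1, y=2), (x=0, y=3)
  Distance 2: (x=0, y=0), (x=1, y=1), (x=2, y=2), (x=0, y=4)
  Distance 3: (x=1, y=0), (x=2, y=1), (x=3, y=2), (x=2, y=3), (x=1, y=4)  <- goal reached here
One shortest path (3 moves): (x=0, y=2) -> (x=1, y=2) -> (x=2, y=2) -> (x=3, y=2)

Answer: Shortest path length: 3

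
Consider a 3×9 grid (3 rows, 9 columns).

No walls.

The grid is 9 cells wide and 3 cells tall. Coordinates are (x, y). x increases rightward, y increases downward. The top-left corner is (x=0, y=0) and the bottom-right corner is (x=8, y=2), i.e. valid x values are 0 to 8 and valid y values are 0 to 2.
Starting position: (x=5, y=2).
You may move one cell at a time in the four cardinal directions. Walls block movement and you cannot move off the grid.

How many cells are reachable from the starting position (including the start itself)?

BFS flood-fill from (x=5, y=2):
  Distance 0: (x=5, y=2)
  Distance 1: (x=5, y=1), (x=4, y=2), (x=6, y=2)
  Distance 2: (x=5, y=0), (x=4, y=1), (x=6, y=1), (x=3, y=2), (x=7, y=2)
  Distance 3: (x=4, y=0), (x=6, y=0), (x=3, y=1), (x=7, y=1), (x=2, y=2), (x=8, y=2)
  Distance 4: (x=3, y=0), (x=7, y=0), (x=2, y=1), (x=8, y=1), (x=1, y=2)
  Distance 5: (x=2, y=0), (x=8, y=0), (x=1, y=1), (x=0, y=2)
  Distance 6: (x=1, y=0), (x=0, y=1)
  Distance 7: (x=0, y=0)
Total reachable: 27 (grid has 27 open cells total)

Answer: Reachable cells: 27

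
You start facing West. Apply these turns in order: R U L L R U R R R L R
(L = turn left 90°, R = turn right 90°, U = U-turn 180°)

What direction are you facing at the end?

Start: West
  R (right (90° clockwise)) -> North
  U (U-turn (180°)) -> South
  L (left (90° counter-clockwise)) -> East
  L (left (90° counter-clockwise)) -> North
  R (right (90° clockwise)) -> East
  U (U-turn (180°)) -> West
  R (right (90° clockwise)) -> North
  R (right (90° clockwise)) -> East
  R (right (90° clockwise)) -> South
  L (left (90° counter-clockwise)) -> East
  R (right (90° clockwise)) -> South
Final: South

Answer: Final heading: South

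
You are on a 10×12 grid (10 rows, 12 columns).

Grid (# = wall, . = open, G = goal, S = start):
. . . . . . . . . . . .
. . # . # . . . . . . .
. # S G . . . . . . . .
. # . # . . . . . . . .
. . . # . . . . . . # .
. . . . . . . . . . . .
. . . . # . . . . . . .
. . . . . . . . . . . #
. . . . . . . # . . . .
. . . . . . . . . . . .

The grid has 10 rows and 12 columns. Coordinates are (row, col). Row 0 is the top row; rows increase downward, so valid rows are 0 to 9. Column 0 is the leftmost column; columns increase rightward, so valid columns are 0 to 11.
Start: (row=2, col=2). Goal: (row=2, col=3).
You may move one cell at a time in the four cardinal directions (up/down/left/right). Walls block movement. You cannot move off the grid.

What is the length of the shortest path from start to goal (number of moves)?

Answer: Shortest path length: 1

Derivation:
BFS from (row=2, col=2) until reaching (row=2, col=3):
  Distance 0: (row=2, col=2)
  Distance 1: (row=2, col=3), (row=3, col=2)  <- goal reached here
One shortest path (1 moves): (row=2, col=2) -> (row=2, col=3)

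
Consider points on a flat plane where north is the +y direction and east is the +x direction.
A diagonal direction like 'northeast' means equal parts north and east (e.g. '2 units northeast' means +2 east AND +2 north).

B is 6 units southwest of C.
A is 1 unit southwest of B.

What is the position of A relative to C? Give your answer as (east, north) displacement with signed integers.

Answer: A is at (east=-7, north=-7) relative to C.

Derivation:
Place C at the origin (east=0, north=0).
  B is 6 units southwest of C: delta (east=-6, north=-6); B at (east=-6, north=-6).
  A is 1 unit southwest of B: delta (east=-1, north=-1); A at (east=-7, north=-7).
Therefore A relative to C: (east=-7, north=-7).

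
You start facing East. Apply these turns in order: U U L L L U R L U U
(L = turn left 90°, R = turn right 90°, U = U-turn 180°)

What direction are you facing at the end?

Start: East
  U (U-turn (180°)) -> West
  U (U-turn (180°)) -> East
  L (left (90° counter-clockwise)) -> North
  L (left (90° counter-clockwise)) -> West
  L (left (90° counter-clockwise)) -> South
  U (U-turn (180°)) -> North
  R (right (90° clockwise)) -> East
  L (left (90° counter-clockwise)) -> North
  U (U-turn (180°)) -> South
  U (U-turn (180°)) -> North
Final: North

Answer: Final heading: North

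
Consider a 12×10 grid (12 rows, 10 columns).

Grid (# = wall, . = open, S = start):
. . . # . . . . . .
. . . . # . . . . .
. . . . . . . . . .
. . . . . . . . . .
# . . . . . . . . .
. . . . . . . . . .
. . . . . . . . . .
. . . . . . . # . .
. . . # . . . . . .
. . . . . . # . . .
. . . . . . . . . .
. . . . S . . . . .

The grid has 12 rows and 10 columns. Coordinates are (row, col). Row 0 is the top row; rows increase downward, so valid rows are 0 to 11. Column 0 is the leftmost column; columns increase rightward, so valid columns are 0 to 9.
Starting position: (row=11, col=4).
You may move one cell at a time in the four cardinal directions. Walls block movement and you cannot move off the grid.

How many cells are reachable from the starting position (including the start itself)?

Answer: Reachable cells: 114

Derivation:
BFS flood-fill from (row=11, col=4):
  Distance 0: (row=11, col=4)
  Distance 1: (row=10, col=4), (row=11, col=3), (row=11, col=5)
  Distance 2: (row=9, col=4), (row=10, col=3), (row=10, col=5), (row=11, col=2), (row=11, col=6)
  Distance 3: (row=8, col=4), (row=9, col=3), (row=9, col=5), (row=10, col=2), (row=10, col=6), (row=11, col=1), (row=11, col=7)
  Distance 4: (row=7, col=4), (row=8, col=5), (row=9, col=2), (row=10, col=1), (row=10, col=7), (row=11, col=0), (row=11, col=8)
  Distance 5: (row=6, col=4), (row=7, col=3), (row=7, col=5), (row=8, col=2), (row=8, col=6), (row=9, col=1), (row=9, col=7), (row=10, col=0), (row=10, col=8), (row=11, col=9)
  Distance 6: (row=5, col=4), (row=6, col=3), (row=6, col=5), (row=7, col=2), (row=7, col=6), (row=8, col=1), (row=8, col=7), (row=9, col=0), (row=9, col=8), (row=10, col=9)
  Distance 7: (row=4, col=4), (row=5, col=3), (row=5, col=5), (row=6, col=2), (row=6, col=6), (row=7, col=1), (row=8, col=0), (row=8, col=8), (row=9, col=9)
  Distance 8: (row=3, col=4), (row=4, col=3), (row=4, col=5), (row=5, col=2), (row=5, col=6), (row=6, col=1), (row=6, col=7), (row=7, col=0), (row=7, col=8), (row=8, col=9)
  Distance 9: (row=2, col=4), (row=3, col=3), (row=3, col=5), (row=4, col=2), (row=4, col=6), (row=5, col=1), (row=5, col=7), (row=6, col=0), (row=6, col=8), (row=7, col=9)
  Distance 10: (row=2, col=3), (row=2, col=5), (row=3, col=2), (row=3, col=6), (row=4, col=1), (row=4, col=7), (row=5, col=0), (row=5, col=8), (row=6, col=9)
  Distance 11: (row=1, col=3), (row=1, col=5), (row=2, col=2), (row=2, col=6), (row=3, col=1), (row=3, col=7), (row=4, col=8), (row=5, col=9)
  Distance 12: (row=0, col=5), (row=1, col=2), (row=1, col=6), (row=2, col=1), (row=2, col=7), (row=3, col=0), (row=3, col=8), (row=4, col=9)
  Distance 13: (row=0, col=2), (row=0, col=4), (row=0, col=6), (row=1, col=1), (row=1, col=7), (row=2, col=0), (row=2, col=8), (row=3, col=9)
  Distance 14: (row=0, col=1), (row=0, col=7), (row=1, col=0), (row=1, col=8), (row=2, col=9)
  Distance 15: (row=0, col=0), (row=0, col=8), (row=1, col=9)
  Distance 16: (row=0, col=9)
Total reachable: 114 (grid has 114 open cells total)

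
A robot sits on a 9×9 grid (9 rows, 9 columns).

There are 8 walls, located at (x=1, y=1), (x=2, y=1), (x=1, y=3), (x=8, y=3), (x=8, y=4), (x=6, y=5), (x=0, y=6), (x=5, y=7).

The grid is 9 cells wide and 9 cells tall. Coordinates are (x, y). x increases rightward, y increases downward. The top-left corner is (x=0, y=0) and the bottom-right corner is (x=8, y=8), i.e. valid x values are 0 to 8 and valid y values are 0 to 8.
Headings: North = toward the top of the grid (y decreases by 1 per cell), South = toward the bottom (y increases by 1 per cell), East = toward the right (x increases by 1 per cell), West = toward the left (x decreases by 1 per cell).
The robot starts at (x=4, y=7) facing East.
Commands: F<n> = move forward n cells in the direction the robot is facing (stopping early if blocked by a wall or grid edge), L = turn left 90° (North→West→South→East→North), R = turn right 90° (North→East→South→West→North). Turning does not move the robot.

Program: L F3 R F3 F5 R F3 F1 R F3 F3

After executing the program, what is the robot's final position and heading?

Answer: Final position: (x=1, y=8), facing West

Derivation:
Start: (x=4, y=7), facing East
  L: turn left, now facing North
  F3: move forward 3, now at (x=4, y=4)
  R: turn right, now facing East
  F3: move forward 3, now at (x=7, y=4)
  F5: move forward 0/5 (blocked), now at (x=7, y=4)
  R: turn right, now facing South
  F3: move forward 3, now at (x=7, y=7)
  F1: move forward 1, now at (x=7, y=8)
  R: turn right, now facing West
  F3: move forward 3, now at (x=4, y=8)
  F3: move forward 3, now at (x=1, y=8)
Final: (x=1, y=8), facing West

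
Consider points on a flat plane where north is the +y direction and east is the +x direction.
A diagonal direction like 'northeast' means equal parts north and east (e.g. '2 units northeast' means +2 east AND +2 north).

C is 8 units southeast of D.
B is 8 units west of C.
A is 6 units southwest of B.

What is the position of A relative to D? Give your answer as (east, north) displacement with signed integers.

Place D at the origin (east=0, north=0).
  C is 8 units southeast of D: delta (east=+8, north=-8); C at (east=8, north=-8).
  B is 8 units west of C: delta (east=-8, north=+0); B at (east=0, north=-8).
  A is 6 units southwest of B: delta (east=-6, north=-6); A at (east=-6, north=-14).
Therefore A relative to D: (east=-6, north=-14).

Answer: A is at (east=-6, north=-14) relative to D.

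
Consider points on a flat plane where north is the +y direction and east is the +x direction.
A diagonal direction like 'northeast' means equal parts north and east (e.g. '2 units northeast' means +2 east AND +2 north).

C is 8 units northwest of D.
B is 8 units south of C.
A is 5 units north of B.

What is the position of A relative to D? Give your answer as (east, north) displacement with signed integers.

Place D at the origin (east=0, north=0).
  C is 8 units northwest of D: delta (east=-8, north=+8); C at (east=-8, north=8).
  B is 8 units south of C: delta (east=+0, north=-8); B at (east=-8, north=0).
  A is 5 units north of B: delta (east=+0, north=+5); A at (east=-8, north=5).
Therefore A relative to D: (east=-8, north=5).

Answer: A is at (east=-8, north=5) relative to D.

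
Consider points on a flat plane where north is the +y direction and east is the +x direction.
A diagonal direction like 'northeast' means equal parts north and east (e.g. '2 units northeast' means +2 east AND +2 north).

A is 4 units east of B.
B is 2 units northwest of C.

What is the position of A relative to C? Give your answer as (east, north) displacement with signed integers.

Place C at the origin (east=0, north=0).
  B is 2 units northwest of C: delta (east=-2, north=+2); B at (east=-2, north=2).
  A is 4 units east of B: delta (east=+4, north=+0); A at (east=2, north=2).
Therefore A relative to C: (east=2, north=2).

Answer: A is at (east=2, north=2) relative to C.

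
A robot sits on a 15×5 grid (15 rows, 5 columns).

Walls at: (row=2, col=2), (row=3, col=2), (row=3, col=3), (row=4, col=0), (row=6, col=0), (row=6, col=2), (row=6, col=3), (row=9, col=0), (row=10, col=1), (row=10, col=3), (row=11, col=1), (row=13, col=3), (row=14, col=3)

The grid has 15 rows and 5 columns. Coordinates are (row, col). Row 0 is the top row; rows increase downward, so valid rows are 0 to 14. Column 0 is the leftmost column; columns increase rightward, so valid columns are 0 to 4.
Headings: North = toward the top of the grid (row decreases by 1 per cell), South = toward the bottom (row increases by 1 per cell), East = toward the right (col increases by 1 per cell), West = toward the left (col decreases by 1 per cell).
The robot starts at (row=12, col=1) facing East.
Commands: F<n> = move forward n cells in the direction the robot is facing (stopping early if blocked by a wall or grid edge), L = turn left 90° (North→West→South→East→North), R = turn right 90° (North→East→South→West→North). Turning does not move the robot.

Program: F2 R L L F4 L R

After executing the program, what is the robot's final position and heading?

Start: (row=12, col=1), facing East
  F2: move forward 2, now at (row=12, col=3)
  R: turn right, now facing South
  L: turn left, now facing East
  L: turn left, now facing North
  F4: move forward 1/4 (blocked), now at (row=11, col=3)
  L: turn left, now facing West
  R: turn right, now facing North
Final: (row=11, col=3), facing North

Answer: Final position: (row=11, col=3), facing North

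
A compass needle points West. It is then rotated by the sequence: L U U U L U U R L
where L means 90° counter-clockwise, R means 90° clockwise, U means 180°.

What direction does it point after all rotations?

Start: West
  L (left (90° counter-clockwise)) -> South
  U (U-turn (180°)) -> North
  U (U-turn (180°)) -> South
  U (U-turn (180°)) -> North
  L (left (90° counter-clockwise)) -> West
  U (U-turn (180°)) -> East
  U (U-turn (180°)) -> West
  R (right (90° clockwise)) -> North
  L (left (90° counter-clockwise)) -> West
Final: West

Answer: Final heading: West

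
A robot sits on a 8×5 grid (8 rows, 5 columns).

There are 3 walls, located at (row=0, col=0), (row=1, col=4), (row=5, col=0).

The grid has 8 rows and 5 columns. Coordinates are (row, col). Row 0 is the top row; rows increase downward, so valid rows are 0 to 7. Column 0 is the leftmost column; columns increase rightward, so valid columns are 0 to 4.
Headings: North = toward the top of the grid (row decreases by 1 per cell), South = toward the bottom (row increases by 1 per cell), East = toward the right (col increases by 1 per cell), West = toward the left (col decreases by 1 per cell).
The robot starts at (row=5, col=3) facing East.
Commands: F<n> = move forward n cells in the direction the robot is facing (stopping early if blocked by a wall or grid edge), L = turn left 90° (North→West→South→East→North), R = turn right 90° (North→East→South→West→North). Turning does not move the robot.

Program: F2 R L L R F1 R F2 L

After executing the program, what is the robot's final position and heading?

Start: (row=5, col=3), facing East
  F2: move forward 1/2 (blocked), now at (row=5, col=4)
  R: turn right, now facing South
  L: turn left, now facing East
  L: turn left, now facing North
  R: turn right, now facing East
  F1: move forward 0/1 (blocked), now at (row=5, col=4)
  R: turn right, now facing South
  F2: move forward 2, now at (row=7, col=4)
  L: turn left, now facing East
Final: (row=7, col=4), facing East

Answer: Final position: (row=7, col=4), facing East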